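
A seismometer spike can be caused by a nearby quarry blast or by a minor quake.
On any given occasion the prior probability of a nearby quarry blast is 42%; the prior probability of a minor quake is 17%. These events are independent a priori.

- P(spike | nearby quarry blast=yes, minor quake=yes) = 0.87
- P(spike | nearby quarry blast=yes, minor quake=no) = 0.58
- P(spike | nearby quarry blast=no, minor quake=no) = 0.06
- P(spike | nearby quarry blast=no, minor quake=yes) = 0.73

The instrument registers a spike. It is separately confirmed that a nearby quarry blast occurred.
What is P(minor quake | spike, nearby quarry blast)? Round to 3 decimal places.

P(minor quake | spike, nearby quarry blast) ≈ 0.235

P(spike | nearby quarry blast) = 0.58*0.83 + 0.87*0.17 = 0.481400 + 0.147900 = 0.629300
Of this, 0.147900 comes from 0.87*0.17 (the minor quake=true cases).
P(minor quake | spike, nearby quarry blast) = 0.147900 / 0.629300 ≈ 0.235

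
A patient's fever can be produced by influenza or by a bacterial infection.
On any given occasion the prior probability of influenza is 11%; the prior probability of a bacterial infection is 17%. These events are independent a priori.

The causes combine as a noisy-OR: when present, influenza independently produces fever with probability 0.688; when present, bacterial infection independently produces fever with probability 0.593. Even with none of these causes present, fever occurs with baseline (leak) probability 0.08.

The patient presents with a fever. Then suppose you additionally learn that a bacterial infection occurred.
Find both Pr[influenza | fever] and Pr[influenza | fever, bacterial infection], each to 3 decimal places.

Under noisy-OR, P(fever | causes) = 1 − (1−0.08)·∏(1−qᵢ) over the active causes.
P(fever) = 0.08*0.89*0.83 + 0.62556*0.89*0.17 + 0.71296*0.11*0.83 + 0.883175*0.11*0.17 = 0.059096 + 0.094647 + 0.065093 + 0.016515 = 0.235351
Of this, 0.081608 comes from 0.065093 + 0.016515 (the influenza=true cases).
P(influenza | fever) = 0.081608 / 0.235351 ≈ 0.347

Now condition on the additional information:
P(fever | bacterial infection) = 0.62556*0.89 + 0.883175*0.11 = 0.556748 + 0.097149 = 0.653897
Restricting to configurations with influenza present: 0.883175*0.11 = 0.097149.
Hence the posterior is 0.097149/0.653897 ≈ 0.149.
The drop from 0.347 to 0.149 is the explaining-away (discounting) effect.

Pr[influenza | fever] ≈ 0.347; Pr[influenza | fever, bacterial infection] ≈ 0.149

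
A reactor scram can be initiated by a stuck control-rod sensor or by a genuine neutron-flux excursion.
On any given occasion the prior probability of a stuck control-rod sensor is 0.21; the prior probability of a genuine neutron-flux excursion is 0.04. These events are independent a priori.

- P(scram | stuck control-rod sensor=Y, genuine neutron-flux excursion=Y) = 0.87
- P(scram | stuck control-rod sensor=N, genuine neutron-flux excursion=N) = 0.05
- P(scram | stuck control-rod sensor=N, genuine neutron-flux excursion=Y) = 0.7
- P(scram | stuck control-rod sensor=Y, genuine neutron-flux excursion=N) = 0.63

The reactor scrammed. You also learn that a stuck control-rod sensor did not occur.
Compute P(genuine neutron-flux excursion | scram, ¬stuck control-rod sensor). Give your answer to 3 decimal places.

P(genuine neutron-flux excursion | scram, ¬stuck control-rod sensor) ≈ 0.368

P(scram | ¬stuck control-rod sensor) = 0.05×0.96 + 0.7×0.04 = 0.048000 + 0.028000 = 0.076000
The genuine neutron-flux excursion-present share is 0.7×0.04 = 0.028000.
So P(genuine neutron-flux excursion | scram, ¬stuck control-rod sensor) = 0.028000/0.076000 ≈ 0.368.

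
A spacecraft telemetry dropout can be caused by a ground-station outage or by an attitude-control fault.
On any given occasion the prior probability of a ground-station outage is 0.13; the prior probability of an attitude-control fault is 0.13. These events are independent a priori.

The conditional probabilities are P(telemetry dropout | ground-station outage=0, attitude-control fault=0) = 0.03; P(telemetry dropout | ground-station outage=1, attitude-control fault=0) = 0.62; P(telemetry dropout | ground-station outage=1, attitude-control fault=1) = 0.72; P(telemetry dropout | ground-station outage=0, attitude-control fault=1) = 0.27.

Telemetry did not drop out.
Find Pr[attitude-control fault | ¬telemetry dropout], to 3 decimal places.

Enumerate the 4 (ground-station outage, attitude-control fault) configurations and weight by the priors:
  P(¬telemetry dropout) = 0.97×0.87×0.87 + 0.73×0.87×0.13 + 0.38×0.13×0.87 + 0.28×0.13×0.13
        = 0.734193 + 0.082563 + 0.042978 + 0.004732 = 0.864466
Configurations with attitude-control fault contribute 0.087295, so
  P(attitude-control fault | ¬telemetry dropout) = 0.087295 / 0.864466 ≈ 0.101

Pr[attitude-control fault | ¬telemetry dropout] ≈ 0.101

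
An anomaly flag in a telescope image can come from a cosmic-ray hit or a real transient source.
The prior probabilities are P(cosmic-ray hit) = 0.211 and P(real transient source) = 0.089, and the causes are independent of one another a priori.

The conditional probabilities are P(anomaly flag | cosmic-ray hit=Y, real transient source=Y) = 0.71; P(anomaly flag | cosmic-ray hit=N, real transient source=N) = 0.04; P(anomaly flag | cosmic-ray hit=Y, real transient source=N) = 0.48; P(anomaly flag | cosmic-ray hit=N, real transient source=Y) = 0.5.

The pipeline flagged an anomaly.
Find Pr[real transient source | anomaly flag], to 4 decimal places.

Pr[real transient source | anomaly flag] ≈ 0.2859

P(anomaly flag) = 0.04*0.789*0.911 + 0.5*0.789*0.089 + 0.48*0.211*0.911 + 0.71*0.211*0.089 = 0.028751 + 0.035111 + 0.092266 + 0.013333 = 0.169461
Restricting to configurations with real transient source present: 0.035111 + 0.013333 = 0.048444.
So P(real transient source | anomaly flag) = 0.048444/0.169461 ≈ 0.2859.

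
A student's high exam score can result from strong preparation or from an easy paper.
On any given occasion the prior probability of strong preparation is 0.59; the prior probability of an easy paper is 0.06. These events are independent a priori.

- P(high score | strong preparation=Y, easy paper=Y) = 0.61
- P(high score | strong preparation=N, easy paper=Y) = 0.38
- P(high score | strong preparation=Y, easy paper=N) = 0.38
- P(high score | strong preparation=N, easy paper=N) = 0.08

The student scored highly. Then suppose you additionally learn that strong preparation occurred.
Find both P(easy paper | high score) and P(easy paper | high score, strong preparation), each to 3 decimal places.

P(high score) = 0.08*0.41*0.94 + 0.38*0.41*0.06 + 0.38*0.59*0.94 + 0.61*0.59*0.06 = 0.030832 + 0.009348 + 0.210748 + 0.021594 = 0.272522
Of this, 0.030942 comes from 0.009348 + 0.021594 (the easy paper=true cases).
P(easy paper | high score) = 0.030942 / 0.272522 ≈ 0.114

Now also conditioning on strong preparation=true:
P(high score | strong preparation) = 0.38*0.94 + 0.61*0.06 = 0.357200 + 0.036600 = 0.393800
Restricting to configurations with easy paper present: 0.61*0.06 = 0.036600.
So P(easy paper | high score, strong preparation) = 0.036600/0.393800 ≈ 0.093.
This is intercausal reasoning (explaining away): once strong preparation accounts for the high score, easy paper becomes less likely.

P(easy paper | high score) ≈ 0.114; P(easy paper | high score, strong preparation) ≈ 0.093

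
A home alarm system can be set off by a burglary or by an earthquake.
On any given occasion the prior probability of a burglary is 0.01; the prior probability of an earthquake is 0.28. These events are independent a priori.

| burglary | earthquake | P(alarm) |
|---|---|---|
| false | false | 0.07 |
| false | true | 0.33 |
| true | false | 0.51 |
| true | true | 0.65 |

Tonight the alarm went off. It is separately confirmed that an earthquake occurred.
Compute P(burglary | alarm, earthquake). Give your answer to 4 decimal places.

P(burglary | alarm, earthquake) ≈ 0.0195

P(alarm | earthquake) = 0.33*0.99 + 0.65*0.01 = 0.326700 + 0.006500 = 0.333200
The burglary-present share is 0.65*0.01 = 0.006500.
So P(burglary | alarm, earthquake) = 0.006500/0.333200 ≈ 0.0195.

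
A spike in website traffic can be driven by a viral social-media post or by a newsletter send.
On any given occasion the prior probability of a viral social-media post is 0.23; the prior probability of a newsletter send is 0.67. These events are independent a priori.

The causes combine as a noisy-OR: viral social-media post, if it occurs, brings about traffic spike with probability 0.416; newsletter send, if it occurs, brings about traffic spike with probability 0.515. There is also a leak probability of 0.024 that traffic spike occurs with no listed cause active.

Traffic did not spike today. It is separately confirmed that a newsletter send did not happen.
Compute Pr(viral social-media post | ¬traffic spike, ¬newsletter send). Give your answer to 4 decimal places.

Under noisy-OR, P(traffic spike | causes) = 1 − (1−0.024)·∏(1−qᵢ) over the active causes.
Enumerate both values of viral social-media post and weight by the priors:
  P(¬traffic spike | ¬newsletter send) = 0.976×0.77 + 0.569984×0.23
        = 0.751520 + 0.131096 = 0.882616
Configurations with viral social-media post contribute 0.131096, so
  P(viral social-media post | ¬traffic spike, ¬newsletter send) = 0.131096 / 0.882616 ≈ 0.1485

Pr(viral social-media post | ¬traffic spike, ¬newsletter send) ≈ 0.1485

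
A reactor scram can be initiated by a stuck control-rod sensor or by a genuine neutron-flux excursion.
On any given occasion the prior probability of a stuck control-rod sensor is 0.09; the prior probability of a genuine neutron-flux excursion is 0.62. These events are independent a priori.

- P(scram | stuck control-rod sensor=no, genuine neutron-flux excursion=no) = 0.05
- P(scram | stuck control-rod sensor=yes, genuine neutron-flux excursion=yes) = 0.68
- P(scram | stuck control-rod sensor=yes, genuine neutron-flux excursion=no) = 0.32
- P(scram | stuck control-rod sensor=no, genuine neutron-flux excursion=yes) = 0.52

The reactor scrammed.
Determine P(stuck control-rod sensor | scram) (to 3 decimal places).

Enumerate the 4 (stuck control-rod sensor, genuine neutron-flux excursion) configurations and weight by the priors:
  P(scram) = 0.05*0.91*0.38 + 0.52*0.91*0.62 + 0.32*0.09*0.38 + 0.68*0.09*0.62
        = 0.017290 + 0.293384 + 0.010944 + 0.037944 = 0.359562
The terms with stuck control-rod sensor present sum to 0.048888, so
  P(stuck control-rod sensor | scram) = 0.048888 / 0.359562 ≈ 0.136

P(stuck control-rod sensor | scram) ≈ 0.136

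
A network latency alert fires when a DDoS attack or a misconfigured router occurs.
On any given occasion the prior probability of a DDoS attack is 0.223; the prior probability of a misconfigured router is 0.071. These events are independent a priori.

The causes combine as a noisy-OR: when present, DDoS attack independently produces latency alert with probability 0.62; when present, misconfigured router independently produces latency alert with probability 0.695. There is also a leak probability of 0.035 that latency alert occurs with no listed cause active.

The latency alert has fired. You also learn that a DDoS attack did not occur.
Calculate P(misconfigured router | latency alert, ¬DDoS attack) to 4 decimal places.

Under noisy-OR, P(latency alert | causes) = 1 − (1−0.035)·∏(1−qᵢ) over the active causes.
By total probability over both values of misconfigured router:
  P(latency alert | ¬DDoS attack) = 0.035·0.929 + 0.705675·0.071
        = 0.032515 + 0.050103 = 0.082618
Keeping only the misconfigured router-present terms gives 0.050103, so
  P(misconfigured router | latency alert, ¬DDoS attack) = 0.050103 / 0.082618 ≈ 0.6064

P(misconfigured router | latency alert, ¬DDoS attack) ≈ 0.6064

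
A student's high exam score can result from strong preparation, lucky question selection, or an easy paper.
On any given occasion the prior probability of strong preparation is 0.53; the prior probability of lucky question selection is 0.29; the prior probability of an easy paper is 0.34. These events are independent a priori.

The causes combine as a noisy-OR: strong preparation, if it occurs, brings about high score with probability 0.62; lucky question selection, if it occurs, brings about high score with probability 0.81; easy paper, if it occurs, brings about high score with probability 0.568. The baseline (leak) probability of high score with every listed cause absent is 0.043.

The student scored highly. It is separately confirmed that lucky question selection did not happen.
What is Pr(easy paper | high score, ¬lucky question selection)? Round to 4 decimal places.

Under noisy-OR, P(high score | causes) = 1 − (1−0.043)·∏(1−qᵢ) over the active causes.
Enumerate the 4 (strong preparation, easy paper) configurations and weight by the priors:
  P(high score | ¬lucky question selection) = 0.043×0.47×0.66 + 0.586576×0.47×0.34 + 0.63634×0.53×0.66 + 0.842899×0.53×0.34
        = 0.013339 + 0.093735 + 0.222592 + 0.151890 = 0.481556
Keeping only the easy paper-present terms gives 0.245625, so
  P(easy paper | high score, ¬lucky question selection) = 0.245625 / 0.481556 ≈ 0.5101

Pr(easy paper | high score, ¬lucky question selection) ≈ 0.5101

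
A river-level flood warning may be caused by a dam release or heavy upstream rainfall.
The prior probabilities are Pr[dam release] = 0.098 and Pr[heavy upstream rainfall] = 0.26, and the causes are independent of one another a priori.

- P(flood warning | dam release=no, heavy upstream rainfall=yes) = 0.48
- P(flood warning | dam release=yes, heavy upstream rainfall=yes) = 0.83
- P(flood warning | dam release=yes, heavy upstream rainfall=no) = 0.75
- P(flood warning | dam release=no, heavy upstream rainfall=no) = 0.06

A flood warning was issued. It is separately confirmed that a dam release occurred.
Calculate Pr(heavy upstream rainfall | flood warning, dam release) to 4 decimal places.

Pr(heavy upstream rainfall | flood warning, dam release) ≈ 0.2800

Numerator (weight on configurations with heavy upstream rainfall): 0.83·0.26 = 0.215800
The normalizing constant is 0.75·0.74 + 0.83·0.26 = 0.770800
P(heavy upstream rainfall | flood warning, dam release) = 0.215800/0.770800 ≈ 0.2800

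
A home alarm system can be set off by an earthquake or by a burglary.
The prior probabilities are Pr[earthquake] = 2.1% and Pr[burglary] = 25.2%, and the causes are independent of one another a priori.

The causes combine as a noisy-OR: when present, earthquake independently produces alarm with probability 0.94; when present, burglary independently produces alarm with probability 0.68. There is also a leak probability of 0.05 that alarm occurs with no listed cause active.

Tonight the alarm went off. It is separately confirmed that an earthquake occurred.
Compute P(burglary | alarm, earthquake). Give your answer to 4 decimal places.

Under noisy-OR, P(alarm | causes) = 1 − (1−0.05)·∏(1−qᵢ) over the active causes.
P(alarm | earthquake) = 0.943×0.748 + 0.98176×0.252 = 0.705364 + 0.247404 = 0.952768
Of this, 0.247404 comes from 0.98176×0.252 (the burglary=true cases).
So P(burglary | alarm, earthquake) = 0.247404/0.952768 ≈ 0.2597.

P(burglary | alarm, earthquake) ≈ 0.2597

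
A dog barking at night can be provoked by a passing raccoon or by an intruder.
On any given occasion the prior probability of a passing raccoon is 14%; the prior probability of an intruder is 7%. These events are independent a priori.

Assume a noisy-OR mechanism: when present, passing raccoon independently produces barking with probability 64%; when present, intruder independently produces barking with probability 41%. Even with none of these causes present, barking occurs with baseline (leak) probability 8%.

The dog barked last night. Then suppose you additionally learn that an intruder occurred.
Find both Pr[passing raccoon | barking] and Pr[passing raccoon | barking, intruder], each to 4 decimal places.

Under noisy-OR, P(barking | causes) = 1 − (1−0.08)·∏(1−qᵢ) over the active causes.
P(barking) = 0.08*0.86*0.93 + 0.4572*0.86*0.07 + 0.6688*0.14*0.93 + 0.804592*0.14*0.07 = 0.063984 + 0.027523 + 0.087078 + 0.007885 = 0.186470
Restricting to configurations with passing raccoon present: 0.087078 + 0.007885 = 0.094963.
Hence the posterior is 0.094963/0.186470 ≈ 0.5093.

With the extra evidence:
Numerator (weight on configurations with passing raccoon): 0.804592*0.14 = 0.112643
Denominator P(barking | intruder): 0.4572*0.86 + 0.804592*0.14 = 0.505835
P(passing raccoon | barking, intruder) = 0.112643/0.505835 ≈ 0.2227
This is intercausal reasoning (explaining away): once intruder accounts for the barking, passing raccoon becomes less likely.

Pr[passing raccoon | barking] ≈ 0.5093; Pr[passing raccoon | barking, intruder] ≈ 0.2227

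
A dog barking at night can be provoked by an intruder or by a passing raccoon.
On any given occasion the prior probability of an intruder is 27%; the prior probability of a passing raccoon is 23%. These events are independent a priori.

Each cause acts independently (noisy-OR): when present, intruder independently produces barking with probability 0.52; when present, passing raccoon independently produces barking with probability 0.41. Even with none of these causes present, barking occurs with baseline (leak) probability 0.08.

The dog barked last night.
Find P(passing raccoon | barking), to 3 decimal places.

Under noisy-OR, P(barking | causes) = 1 − (1−0.08)·∏(1−qᵢ) over the active causes.
Numerator (weight on configurations with passing raccoon): 0.076764 + 0.045920 = 0.122684
Denominator P(barking): 0.08×0.73×0.77 + 0.4572×0.73×0.23 + 0.5584×0.27×0.77 + 0.739456×0.27×0.23 = 0.283743
Posterior = 0.122684 / 0.283743 ≈ 0.432

P(passing raccoon | barking) ≈ 0.432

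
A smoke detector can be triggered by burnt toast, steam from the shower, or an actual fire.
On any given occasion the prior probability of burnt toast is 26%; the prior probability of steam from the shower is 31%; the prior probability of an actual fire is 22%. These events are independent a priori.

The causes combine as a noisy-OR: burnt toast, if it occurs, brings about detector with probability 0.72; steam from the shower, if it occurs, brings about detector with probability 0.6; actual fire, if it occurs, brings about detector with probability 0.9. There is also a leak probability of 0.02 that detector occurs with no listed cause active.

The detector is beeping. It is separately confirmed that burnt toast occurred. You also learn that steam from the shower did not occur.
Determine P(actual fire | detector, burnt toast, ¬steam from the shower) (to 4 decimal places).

Under noisy-OR, P(detector | causes) = 1 − (1−0.02)·∏(1−qᵢ) over the active causes.
P(detector | burnt toast, ¬steam from the shower) = 0.7256·0.78 + 0.97256·0.22 = 0.565968 + 0.213963 = 0.779931
The actual fire-present share is 0.97256·0.22 = 0.213963.
P(actual fire | detector, burnt toast, ¬steam from the shower) = 0.213963 / 0.779931 ≈ 0.2743

P(actual fire | detector, burnt toast, ¬steam from the shower) ≈ 0.2743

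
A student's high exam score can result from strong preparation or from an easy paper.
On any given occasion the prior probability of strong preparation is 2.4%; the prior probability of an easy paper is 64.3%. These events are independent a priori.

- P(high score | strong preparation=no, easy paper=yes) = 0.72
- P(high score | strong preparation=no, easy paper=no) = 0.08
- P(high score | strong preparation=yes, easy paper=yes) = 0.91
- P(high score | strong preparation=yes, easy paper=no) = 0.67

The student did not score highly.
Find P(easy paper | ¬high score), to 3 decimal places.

P(easy paper | ¬high score) ≈ 0.354

For the numerator, keep only easy paper=true terms: 0.175719 + 0.001389 = 0.177108
The normalizing constant is 0.92·0.976·0.357 + 0.28·0.976·0.643 + 0.33·0.024·0.357 + 0.09·0.024·0.643 = 0.500492
P(easy paper | ¬high score) = 0.177108/0.500492 ≈ 0.354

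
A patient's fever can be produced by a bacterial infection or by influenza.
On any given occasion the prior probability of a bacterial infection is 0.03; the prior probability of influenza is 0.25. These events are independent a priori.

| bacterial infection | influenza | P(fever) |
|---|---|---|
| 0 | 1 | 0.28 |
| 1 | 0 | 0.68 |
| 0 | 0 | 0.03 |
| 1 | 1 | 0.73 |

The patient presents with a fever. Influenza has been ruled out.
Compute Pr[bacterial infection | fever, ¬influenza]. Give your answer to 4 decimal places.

Pr[bacterial infection | fever, ¬influenza] ≈ 0.4121

Enumerate both values of bacterial infection and weight by the priors:
  P(fever | ¬influenza) = 0.03·0.97 + 0.68·0.03
        = 0.029100 + 0.020400 = 0.049500
Configurations with bacterial infection contribute 0.020400, so
  P(bacterial infection | fever, ¬influenza) = 0.020400 / 0.049500 ≈ 0.4121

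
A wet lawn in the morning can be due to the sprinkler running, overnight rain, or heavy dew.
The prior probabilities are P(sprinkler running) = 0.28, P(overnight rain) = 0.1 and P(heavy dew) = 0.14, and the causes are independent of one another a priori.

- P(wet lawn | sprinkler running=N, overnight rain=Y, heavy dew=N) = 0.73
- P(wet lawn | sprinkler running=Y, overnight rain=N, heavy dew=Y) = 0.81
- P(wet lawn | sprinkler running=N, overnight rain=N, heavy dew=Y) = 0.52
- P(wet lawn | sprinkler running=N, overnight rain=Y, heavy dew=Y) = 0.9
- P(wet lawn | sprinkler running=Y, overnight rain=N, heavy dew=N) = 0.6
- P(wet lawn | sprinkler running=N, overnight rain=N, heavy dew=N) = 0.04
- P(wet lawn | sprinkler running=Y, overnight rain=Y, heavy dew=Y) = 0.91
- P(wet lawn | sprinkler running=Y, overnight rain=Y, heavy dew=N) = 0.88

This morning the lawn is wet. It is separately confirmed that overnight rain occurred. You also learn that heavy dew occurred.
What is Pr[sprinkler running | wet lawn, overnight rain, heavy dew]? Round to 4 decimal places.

Pr[sprinkler running | wet lawn, overnight rain, heavy dew] ≈ 0.2822

For the numerator, keep only sprinkler running=true terms: 0.91*0.28 = 0.254800
Normalizer over all consistent configurations: 0.9*0.72 + 0.91*0.28 = 0.902800
P(sprinkler running | wet lawn, overnight rain, heavy dew) = 0.254800/0.902800 ≈ 0.2822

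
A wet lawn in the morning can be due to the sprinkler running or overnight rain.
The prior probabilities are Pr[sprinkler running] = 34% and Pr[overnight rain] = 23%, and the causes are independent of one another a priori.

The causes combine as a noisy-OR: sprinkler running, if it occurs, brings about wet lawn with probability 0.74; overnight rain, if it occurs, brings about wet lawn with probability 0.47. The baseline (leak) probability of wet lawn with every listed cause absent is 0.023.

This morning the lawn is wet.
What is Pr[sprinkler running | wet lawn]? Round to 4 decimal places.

Pr[sprinkler running | wet lawn] ≈ 0.7560

Under noisy-OR, P(wet lawn | causes) = 1 − (1−0.023)·∏(1−qᵢ) over the active causes.
Numerator (weight on configurations with sprinkler running): 0.195298 + 0.067672 = 0.262970
The normalizing constant is 0.023×0.66×0.77 + 0.48219×0.66×0.23 + 0.74598×0.34×0.77 + 0.865369×0.34×0.23 = 0.347855
P(sprinkler running | wet lawn) = 0.262970/0.347855 ≈ 0.7560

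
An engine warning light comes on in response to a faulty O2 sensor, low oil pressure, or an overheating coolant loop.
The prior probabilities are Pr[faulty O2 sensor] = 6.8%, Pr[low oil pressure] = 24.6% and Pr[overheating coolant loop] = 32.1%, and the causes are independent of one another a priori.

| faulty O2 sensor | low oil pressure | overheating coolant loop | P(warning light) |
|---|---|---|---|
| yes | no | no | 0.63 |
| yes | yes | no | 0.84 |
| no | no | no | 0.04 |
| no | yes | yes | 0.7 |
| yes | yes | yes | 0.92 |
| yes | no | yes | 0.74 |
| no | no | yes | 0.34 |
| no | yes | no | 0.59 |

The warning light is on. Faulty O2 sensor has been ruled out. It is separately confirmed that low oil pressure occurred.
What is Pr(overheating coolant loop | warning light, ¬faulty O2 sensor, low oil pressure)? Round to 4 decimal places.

Pr(overheating coolant loop | warning light, ¬faulty O2 sensor, low oil pressure) ≈ 0.3593

Numerator (weight on configurations with overheating coolant loop): 0.7·0.321 = 0.224700
Denominator P(warning light | ¬faulty O2 sensor, low oil pressure): 0.59·0.679 + 0.7·0.321 = 0.625310
Posterior = 0.224700 / 0.625310 ≈ 0.3593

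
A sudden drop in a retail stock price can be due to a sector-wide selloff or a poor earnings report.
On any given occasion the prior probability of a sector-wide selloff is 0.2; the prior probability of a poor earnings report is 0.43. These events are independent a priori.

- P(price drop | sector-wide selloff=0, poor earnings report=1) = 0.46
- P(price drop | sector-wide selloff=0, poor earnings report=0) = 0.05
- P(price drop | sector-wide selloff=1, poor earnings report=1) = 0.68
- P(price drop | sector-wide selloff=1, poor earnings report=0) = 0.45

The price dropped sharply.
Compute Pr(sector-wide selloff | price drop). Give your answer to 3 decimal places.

Pr(sector-wide selloff | price drop) ≈ 0.377

P(price drop) = 0.05×0.8×0.57 + 0.46×0.8×0.43 + 0.45×0.2×0.57 + 0.68×0.2×0.43 = 0.022800 + 0.158240 + 0.051300 + 0.058480 = 0.290820
Restricting to configurations with sector-wide selloff present: 0.051300 + 0.058480 = 0.109780.
P(sector-wide selloff | price drop) = 0.109780 / 0.290820 ≈ 0.377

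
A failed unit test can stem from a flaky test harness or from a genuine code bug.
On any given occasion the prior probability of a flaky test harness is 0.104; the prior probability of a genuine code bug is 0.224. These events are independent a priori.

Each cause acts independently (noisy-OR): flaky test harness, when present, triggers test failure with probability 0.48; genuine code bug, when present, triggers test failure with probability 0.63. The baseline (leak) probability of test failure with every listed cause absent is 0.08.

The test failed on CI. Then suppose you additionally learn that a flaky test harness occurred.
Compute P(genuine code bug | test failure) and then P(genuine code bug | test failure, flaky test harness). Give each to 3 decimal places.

Under noisy-OR, P(test failure | causes) = 1 − (1−0.08)·∏(1−qᵢ) over the active causes.
Weight on genuine code bug=true, given the evidence: 0.132384 + 0.019172 = 0.151556
Denominator P(test failure): 0.08·0.896·0.776 + 0.6596·0.896·0.224 + 0.5216·0.104·0.776 + 0.822992·0.104·0.224 = 0.249275
Posterior = 0.151556 / 0.249275 ≈ 0.608

Now condition on the additional information:
Sum P(test failure|·) weighted by the priors over both values of genuine code bug:
  P(test failure | flaky test harness) = 0.5216×0.776 + 0.822992×0.224
        = 0.404762 + 0.184350 = 0.589112
Keeping only the genuine code bug-present terms gives 0.184350, so
  P(genuine code bug | test failure, flaky test harness) = 0.184350 / 0.589112 ≈ 0.313
— flaky test harness explains away the evidence for genuine code bug.

P(genuine code bug | test failure) ≈ 0.608; P(genuine code bug | test failure, flaky test harness) ≈ 0.313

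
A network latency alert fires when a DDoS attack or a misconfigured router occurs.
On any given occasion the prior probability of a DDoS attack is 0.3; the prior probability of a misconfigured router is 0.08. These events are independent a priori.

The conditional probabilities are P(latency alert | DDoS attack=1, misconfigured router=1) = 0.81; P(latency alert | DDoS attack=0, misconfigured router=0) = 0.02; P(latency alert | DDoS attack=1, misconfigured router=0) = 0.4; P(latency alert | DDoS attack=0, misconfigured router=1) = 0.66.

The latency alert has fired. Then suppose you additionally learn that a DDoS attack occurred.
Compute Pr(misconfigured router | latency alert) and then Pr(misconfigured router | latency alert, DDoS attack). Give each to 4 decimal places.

Pr(misconfigured router | latency alert) ≈ 0.3139; Pr(misconfigured router | latency alert, DDoS attack) ≈ 0.1497

By total probability over the 4 (DDoS attack, misconfigured router) configurations:
  P(latency alert) = 0.02·0.7·0.92 + 0.66·0.7·0.08 + 0.4·0.3·0.92 + 0.81·0.3·0.08
        = 0.012880 + 0.036960 + 0.110400 + 0.019440 = 0.179680
Keeping only the misconfigured router-present terms gives 0.056400, so
  P(misconfigured router | latency alert) = 0.056400 / 0.179680 ≈ 0.3139

With the extra evidence:
Sum P(latency alert|·) weighted by the priors over both values of misconfigured router:
  P(latency alert | DDoS attack) = 0.4·0.92 + 0.81·0.08
        = 0.368000 + 0.064800 = 0.432800
Configurations with misconfigured router contribute 0.064800, so
  P(misconfigured router | latency alert, DDoS attack) = 0.064800 / 0.432800 ≈ 0.1497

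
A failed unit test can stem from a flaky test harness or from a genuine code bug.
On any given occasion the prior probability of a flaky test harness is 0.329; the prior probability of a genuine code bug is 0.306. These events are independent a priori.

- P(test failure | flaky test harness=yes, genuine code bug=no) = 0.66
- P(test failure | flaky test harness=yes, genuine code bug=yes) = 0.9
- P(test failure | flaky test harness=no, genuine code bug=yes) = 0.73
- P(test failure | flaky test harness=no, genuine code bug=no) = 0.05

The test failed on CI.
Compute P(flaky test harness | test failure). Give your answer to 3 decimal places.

P(flaky test harness | test failure) ≈ 0.582

Sum P(test failure|·) weighted by the priors over the 4 (flaky test harness, genuine code bug) configurations:
  P(test failure) = 0.05×0.671×0.694 + 0.73×0.671×0.306 + 0.66×0.329×0.694 + 0.9×0.329×0.306
        = 0.023284 + 0.149888 + 0.150695 + 0.090607 = 0.414474
The terms with flaky test harness present sum to 0.241302, so
  P(flaky test harness | test failure) = 0.241302 / 0.414474 ≈ 0.582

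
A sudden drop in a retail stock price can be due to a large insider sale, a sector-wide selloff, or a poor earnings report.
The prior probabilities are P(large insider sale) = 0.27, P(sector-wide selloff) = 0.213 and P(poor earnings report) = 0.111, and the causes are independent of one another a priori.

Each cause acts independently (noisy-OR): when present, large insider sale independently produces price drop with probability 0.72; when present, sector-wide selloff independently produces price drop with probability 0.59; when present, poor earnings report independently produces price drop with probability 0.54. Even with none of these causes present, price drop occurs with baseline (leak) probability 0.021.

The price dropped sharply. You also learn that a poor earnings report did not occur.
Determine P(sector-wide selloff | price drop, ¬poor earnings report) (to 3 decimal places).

Under noisy-OR, P(price drop | causes) = 1 − (1−0.021)·∏(1−qᵢ) over the active causes.
P(price drop | ¬poor earnings report) = 0.021·0.73·0.787 + 0.59861·0.73·0.213 + 0.72588·0.27·0.787 + 0.887611·0.27·0.213 = 0.012065 + 0.093078 + 0.154242 + 0.051047 = 0.310432
Of this, 0.144125 comes from 0.093078 + 0.051047 (the sector-wide selloff=true cases).
P(sector-wide selloff | price drop, ¬poor earnings report) = 0.144125 / 0.310432 ≈ 0.464

P(sector-wide selloff | price drop, ¬poor earnings report) ≈ 0.464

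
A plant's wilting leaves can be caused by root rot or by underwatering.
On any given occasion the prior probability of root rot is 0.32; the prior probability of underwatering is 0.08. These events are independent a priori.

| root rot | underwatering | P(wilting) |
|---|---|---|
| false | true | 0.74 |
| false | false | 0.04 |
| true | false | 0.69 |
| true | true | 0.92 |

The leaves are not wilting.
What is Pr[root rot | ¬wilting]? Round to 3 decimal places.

Pr[root rot | ¬wilting] ≈ 0.132

By total probability over the 4 (root rot, underwatering) configurations:
  P(¬wilting) = 0.96·0.68·0.92 + 0.26·0.68·0.08 + 0.31·0.32·0.92 + 0.08·0.32·0.08
        = 0.600576 + 0.014144 + 0.091264 + 0.002048 = 0.708032
Keeping only the root rot-present terms gives 0.093312, so
  P(root rot | ¬wilting) = 0.093312 / 0.708032 ≈ 0.132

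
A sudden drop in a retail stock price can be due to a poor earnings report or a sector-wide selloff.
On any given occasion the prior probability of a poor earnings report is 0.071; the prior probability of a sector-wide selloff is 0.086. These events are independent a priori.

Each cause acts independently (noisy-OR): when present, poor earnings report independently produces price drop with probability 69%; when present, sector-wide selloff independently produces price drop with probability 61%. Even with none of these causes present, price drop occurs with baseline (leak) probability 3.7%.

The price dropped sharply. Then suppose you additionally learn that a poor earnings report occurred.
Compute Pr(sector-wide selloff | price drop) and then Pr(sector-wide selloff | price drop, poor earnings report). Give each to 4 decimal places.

Pr(sector-wide selloff | price drop) ≈ 0.4181; Pr(sector-wide selloff | price drop, poor earnings report) ≈ 0.1060

Under noisy-OR, P(price drop | causes) = 1 − (1−0.037)·∏(1−qᵢ) over the active causes.
P(price drop) = 0.037·0.929·0.914 + 0.62443·0.929·0.086 + 0.70147·0.071·0.914 + 0.883573·0.071·0.086 = 0.031417 + 0.049888 + 0.045521 + 0.005395 = 0.132221
Of this, 0.055283 comes from 0.049888 + 0.005395 (the sector-wide selloff=true cases).
So P(sector-wide selloff | price drop) = 0.055283/0.132221 ≈ 0.4181.

Now also conditioning on poor earnings report=true:
P(price drop | poor earnings report) = 0.70147*0.914 + 0.883573*0.086 = 0.641144 + 0.075987 = 0.717131
Restricting to configurations with sector-wide selloff present: 0.883573*0.086 = 0.075987.
Hence the posterior is 0.075987/0.717131 ≈ 0.1060.
The drop from 0.4181 to 0.1060 is the explaining-away (discounting) effect.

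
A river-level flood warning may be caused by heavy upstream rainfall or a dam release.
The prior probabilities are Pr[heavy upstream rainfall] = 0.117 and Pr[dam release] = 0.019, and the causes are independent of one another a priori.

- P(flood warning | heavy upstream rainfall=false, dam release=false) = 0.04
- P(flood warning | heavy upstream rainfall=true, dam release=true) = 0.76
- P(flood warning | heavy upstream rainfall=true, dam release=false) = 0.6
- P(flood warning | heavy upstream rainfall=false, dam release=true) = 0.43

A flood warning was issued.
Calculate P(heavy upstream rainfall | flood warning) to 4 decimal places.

P(heavy upstream rainfall | flood warning) ≈ 0.6276

Enumerate the 4 (heavy upstream rainfall, dam release) configurations and weight by the priors:
  P(flood warning) = 0.04×0.883×0.981 + 0.43×0.883×0.019 + 0.6×0.117×0.981 + 0.76×0.117×0.019
        = 0.034649 + 0.007214 + 0.068866 + 0.001689 = 0.112418
Keeping only the heavy upstream rainfall-present terms gives 0.070555, so
  P(heavy upstream rainfall | flood warning) = 0.070555 / 0.112418 ≈ 0.6276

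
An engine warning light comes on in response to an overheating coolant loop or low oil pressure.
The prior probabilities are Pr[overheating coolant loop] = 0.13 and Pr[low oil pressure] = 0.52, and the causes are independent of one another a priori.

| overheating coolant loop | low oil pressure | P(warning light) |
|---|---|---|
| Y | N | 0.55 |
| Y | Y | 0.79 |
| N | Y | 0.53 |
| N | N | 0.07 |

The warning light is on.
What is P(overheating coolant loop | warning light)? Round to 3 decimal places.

P(overheating coolant loop | warning light) ≈ 0.246

P(warning light) = 0.07*0.87*0.48 + 0.53*0.87*0.52 + 0.55*0.13*0.48 + 0.79*0.13*0.52 = 0.029232 + 0.239772 + 0.034320 + 0.053404 = 0.356728
The overheating coolant loop-present share is 0.034320 + 0.053404 = 0.087724.
Hence the posterior is 0.087724/0.356728 ≈ 0.246.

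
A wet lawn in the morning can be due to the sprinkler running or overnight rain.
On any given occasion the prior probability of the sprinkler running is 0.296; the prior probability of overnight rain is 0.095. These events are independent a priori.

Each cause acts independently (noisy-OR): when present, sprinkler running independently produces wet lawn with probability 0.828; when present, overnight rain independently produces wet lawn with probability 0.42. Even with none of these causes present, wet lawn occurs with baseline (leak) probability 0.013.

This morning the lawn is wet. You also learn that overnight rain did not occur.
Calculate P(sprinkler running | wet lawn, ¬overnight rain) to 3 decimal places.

Under noisy-OR, P(wet lawn | causes) = 1 − (1−0.013)·∏(1−qᵢ) over the active causes.
P(wet lawn | ¬overnight rain) = 0.013*0.704 + 0.830236*0.296 = 0.009152 + 0.245750 = 0.254902
Restricting to configurations with sprinkler running present: 0.830236*0.296 = 0.245750.
So P(sprinkler running | wet lawn, ¬overnight rain) = 0.245750/0.254902 ≈ 0.964.

P(sprinkler running | wet lawn, ¬overnight rain) ≈ 0.964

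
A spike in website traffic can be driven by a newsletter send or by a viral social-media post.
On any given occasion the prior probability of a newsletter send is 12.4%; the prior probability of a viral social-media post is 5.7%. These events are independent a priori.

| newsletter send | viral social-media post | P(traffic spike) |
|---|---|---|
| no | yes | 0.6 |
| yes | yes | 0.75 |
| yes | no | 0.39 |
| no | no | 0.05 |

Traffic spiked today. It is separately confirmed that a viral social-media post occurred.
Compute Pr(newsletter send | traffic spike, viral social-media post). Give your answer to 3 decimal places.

Pr(newsletter send | traffic spike, viral social-media post) ≈ 0.150

Enumerate both values of newsletter send and weight by the priors:
  P(traffic spike | viral social-media post) = 0.6*0.876 + 0.75*0.124
        = 0.525600 + 0.093000 = 0.618600
Configurations with newsletter send contribute 0.093000, so
  P(newsletter send | traffic spike, viral social-media post) = 0.093000 / 0.618600 ≈ 0.150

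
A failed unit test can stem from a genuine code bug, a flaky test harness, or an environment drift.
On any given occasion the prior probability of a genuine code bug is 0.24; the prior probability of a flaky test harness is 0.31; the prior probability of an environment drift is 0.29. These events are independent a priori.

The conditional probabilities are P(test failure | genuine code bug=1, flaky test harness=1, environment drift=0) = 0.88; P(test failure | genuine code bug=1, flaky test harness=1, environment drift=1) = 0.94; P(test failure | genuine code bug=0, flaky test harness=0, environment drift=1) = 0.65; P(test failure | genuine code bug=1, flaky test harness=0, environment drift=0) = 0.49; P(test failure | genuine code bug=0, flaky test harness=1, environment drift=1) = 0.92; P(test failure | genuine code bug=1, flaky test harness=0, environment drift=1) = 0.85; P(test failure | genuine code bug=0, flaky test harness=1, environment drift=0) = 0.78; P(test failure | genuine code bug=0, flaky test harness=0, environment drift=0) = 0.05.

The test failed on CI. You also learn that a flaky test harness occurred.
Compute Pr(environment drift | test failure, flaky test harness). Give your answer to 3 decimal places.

Pr(environment drift | test failure, flaky test harness) ≈ 0.320

Sum P(test failure|·) weighted by the priors over the 4 (genuine code bug, environment drift) configurations:
  P(test failure | flaky test harness) = 0.78×0.76×0.71 + 0.92×0.76×0.29 + 0.88×0.24×0.71 + 0.94×0.24×0.29
        = 0.420888 + 0.202768 + 0.149952 + 0.065424 = 0.839032
The terms with environment drift present sum to 0.268192, so
  P(environment drift | test failure, flaky test harness) = 0.268192 / 0.839032 ≈ 0.320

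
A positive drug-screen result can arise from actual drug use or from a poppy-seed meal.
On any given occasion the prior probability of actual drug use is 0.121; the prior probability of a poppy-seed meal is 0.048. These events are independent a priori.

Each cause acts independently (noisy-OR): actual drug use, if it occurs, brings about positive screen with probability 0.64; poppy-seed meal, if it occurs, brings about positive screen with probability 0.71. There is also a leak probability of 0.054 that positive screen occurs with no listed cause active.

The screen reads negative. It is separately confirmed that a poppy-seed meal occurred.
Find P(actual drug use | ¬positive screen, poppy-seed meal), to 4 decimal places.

P(actual drug use | ¬positive screen, poppy-seed meal) ≈ 0.0472

Under noisy-OR, P(positive screen | causes) = 1 − (1−0.054)·∏(1−qᵢ) over the active causes.
P(¬positive screen | poppy-seed meal) = 0.27434*0.879 + 0.098762*0.121 = 0.241145 + 0.011950 = 0.253095
The actual drug use-present share is 0.098762*0.121 = 0.011950.
So P(actual drug use | ¬positive screen, poppy-seed meal) = 0.011950/0.253095 ≈ 0.0472.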